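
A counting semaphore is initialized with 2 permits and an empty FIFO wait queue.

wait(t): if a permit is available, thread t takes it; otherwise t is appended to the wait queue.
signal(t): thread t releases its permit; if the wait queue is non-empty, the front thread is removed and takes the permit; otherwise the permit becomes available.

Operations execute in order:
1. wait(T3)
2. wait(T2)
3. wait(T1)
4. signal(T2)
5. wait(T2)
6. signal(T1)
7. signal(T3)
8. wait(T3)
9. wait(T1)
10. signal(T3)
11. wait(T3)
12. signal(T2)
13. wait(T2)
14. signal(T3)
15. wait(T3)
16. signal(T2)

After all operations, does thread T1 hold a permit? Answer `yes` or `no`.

Step 1: wait(T3) -> count=1 queue=[] holders={T3}
Step 2: wait(T2) -> count=0 queue=[] holders={T2,T3}
Step 3: wait(T1) -> count=0 queue=[T1] holders={T2,T3}
Step 4: signal(T2) -> count=0 queue=[] holders={T1,T3}
Step 5: wait(T2) -> count=0 queue=[T2] holders={T1,T3}
Step 6: signal(T1) -> count=0 queue=[] holders={T2,T3}
Step 7: signal(T3) -> count=1 queue=[] holders={T2}
Step 8: wait(T3) -> count=0 queue=[] holders={T2,T3}
Step 9: wait(T1) -> count=0 queue=[T1] holders={T2,T3}
Step 10: signal(T3) -> count=0 queue=[] holders={T1,T2}
Step 11: wait(T3) -> count=0 queue=[T3] holders={T1,T2}
Step 12: signal(T2) -> count=0 queue=[] holders={T1,T3}
Step 13: wait(T2) -> count=0 queue=[T2] holders={T1,T3}
Step 14: signal(T3) -> count=0 queue=[] holders={T1,T2}
Step 15: wait(T3) -> count=0 queue=[T3] holders={T1,T2}
Step 16: signal(T2) -> count=0 queue=[] holders={T1,T3}
Final holders: {T1,T3} -> T1 in holders

Answer: yes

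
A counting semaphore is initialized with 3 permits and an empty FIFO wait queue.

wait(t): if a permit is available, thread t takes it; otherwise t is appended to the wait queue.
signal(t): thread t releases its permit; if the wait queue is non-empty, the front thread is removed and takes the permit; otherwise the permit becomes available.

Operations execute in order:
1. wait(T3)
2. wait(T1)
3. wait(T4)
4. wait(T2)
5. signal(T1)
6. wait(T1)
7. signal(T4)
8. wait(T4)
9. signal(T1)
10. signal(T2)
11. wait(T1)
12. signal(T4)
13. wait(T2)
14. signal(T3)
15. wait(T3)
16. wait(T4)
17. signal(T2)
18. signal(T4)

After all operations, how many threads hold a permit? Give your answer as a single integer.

Step 1: wait(T3) -> count=2 queue=[] holders={T3}
Step 2: wait(T1) -> count=1 queue=[] holders={T1,T3}
Step 3: wait(T4) -> count=0 queue=[] holders={T1,T3,T4}
Step 4: wait(T2) -> count=0 queue=[T2] holders={T1,T3,T4}
Step 5: signal(T1) -> count=0 queue=[] holders={T2,T3,T4}
Step 6: wait(T1) -> count=0 queue=[T1] holders={T2,T3,T4}
Step 7: signal(T4) -> count=0 queue=[] holders={T1,T2,T3}
Step 8: wait(T4) -> count=0 queue=[T4] holders={T1,T2,T3}
Step 9: signal(T1) -> count=0 queue=[] holders={T2,T3,T4}
Step 10: signal(T2) -> count=1 queue=[] holders={T3,T4}
Step 11: wait(T1) -> count=0 queue=[] holders={T1,T3,T4}
Step 12: signal(T4) -> count=1 queue=[] holders={T1,T3}
Step 13: wait(T2) -> count=0 queue=[] holders={T1,T2,T3}
Step 14: signal(T3) -> count=1 queue=[] holders={T1,T2}
Step 15: wait(T3) -> count=0 queue=[] holders={T1,T2,T3}
Step 16: wait(T4) -> count=0 queue=[T4] holders={T1,T2,T3}
Step 17: signal(T2) -> count=0 queue=[] holders={T1,T3,T4}
Step 18: signal(T4) -> count=1 queue=[] holders={T1,T3}
Final holders: {T1,T3} -> 2 thread(s)

Answer: 2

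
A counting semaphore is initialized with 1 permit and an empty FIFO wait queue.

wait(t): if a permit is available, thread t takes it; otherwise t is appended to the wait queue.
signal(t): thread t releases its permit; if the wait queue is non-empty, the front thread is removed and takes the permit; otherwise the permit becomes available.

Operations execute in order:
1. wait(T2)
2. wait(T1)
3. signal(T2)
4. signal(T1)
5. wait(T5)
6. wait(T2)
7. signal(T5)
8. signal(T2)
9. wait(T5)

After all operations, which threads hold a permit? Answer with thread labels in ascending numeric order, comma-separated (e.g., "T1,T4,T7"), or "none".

Step 1: wait(T2) -> count=0 queue=[] holders={T2}
Step 2: wait(T1) -> count=0 queue=[T1] holders={T2}
Step 3: signal(T2) -> count=0 queue=[] holders={T1}
Step 4: signal(T1) -> count=1 queue=[] holders={none}
Step 5: wait(T5) -> count=0 queue=[] holders={T5}
Step 6: wait(T2) -> count=0 queue=[T2] holders={T5}
Step 7: signal(T5) -> count=0 queue=[] holders={T2}
Step 8: signal(T2) -> count=1 queue=[] holders={none}
Step 9: wait(T5) -> count=0 queue=[] holders={T5}
Final holders: T5

Answer: T5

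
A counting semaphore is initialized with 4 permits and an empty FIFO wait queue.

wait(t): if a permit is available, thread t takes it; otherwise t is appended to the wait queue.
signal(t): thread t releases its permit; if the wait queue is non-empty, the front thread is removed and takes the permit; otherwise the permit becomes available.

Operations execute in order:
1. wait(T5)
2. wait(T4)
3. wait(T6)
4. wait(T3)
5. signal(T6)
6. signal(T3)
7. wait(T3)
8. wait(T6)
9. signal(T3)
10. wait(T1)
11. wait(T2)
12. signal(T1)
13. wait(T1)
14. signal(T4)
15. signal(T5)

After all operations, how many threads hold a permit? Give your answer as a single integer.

Step 1: wait(T5) -> count=3 queue=[] holders={T5}
Step 2: wait(T4) -> count=2 queue=[] holders={T4,T5}
Step 3: wait(T6) -> count=1 queue=[] holders={T4,T5,T6}
Step 4: wait(T3) -> count=0 queue=[] holders={T3,T4,T5,T6}
Step 5: signal(T6) -> count=1 queue=[] holders={T3,T4,T5}
Step 6: signal(T3) -> count=2 queue=[] holders={T4,T5}
Step 7: wait(T3) -> count=1 queue=[] holders={T3,T4,T5}
Step 8: wait(T6) -> count=0 queue=[] holders={T3,T4,T5,T6}
Step 9: signal(T3) -> count=1 queue=[] holders={T4,T5,T6}
Step 10: wait(T1) -> count=0 queue=[] holders={T1,T4,T5,T6}
Step 11: wait(T2) -> count=0 queue=[T2] holders={T1,T4,T5,T6}
Step 12: signal(T1) -> count=0 queue=[] holders={T2,T4,T5,T6}
Step 13: wait(T1) -> count=0 queue=[T1] holders={T2,T4,T5,T6}
Step 14: signal(T4) -> count=0 queue=[] holders={T1,T2,T5,T6}
Step 15: signal(T5) -> count=1 queue=[] holders={T1,T2,T6}
Final holders: {T1,T2,T6} -> 3 thread(s)

Answer: 3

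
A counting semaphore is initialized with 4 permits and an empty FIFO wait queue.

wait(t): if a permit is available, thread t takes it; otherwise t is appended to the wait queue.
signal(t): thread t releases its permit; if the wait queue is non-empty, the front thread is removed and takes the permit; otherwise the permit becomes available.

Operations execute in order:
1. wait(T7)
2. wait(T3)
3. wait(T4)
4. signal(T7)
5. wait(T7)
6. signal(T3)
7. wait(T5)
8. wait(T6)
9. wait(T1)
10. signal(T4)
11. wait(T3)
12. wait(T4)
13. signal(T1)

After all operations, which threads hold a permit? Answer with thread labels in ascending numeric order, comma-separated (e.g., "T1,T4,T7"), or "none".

Answer: T3,T5,T6,T7

Derivation:
Step 1: wait(T7) -> count=3 queue=[] holders={T7}
Step 2: wait(T3) -> count=2 queue=[] holders={T3,T7}
Step 3: wait(T4) -> count=1 queue=[] holders={T3,T4,T7}
Step 4: signal(T7) -> count=2 queue=[] holders={T3,T4}
Step 5: wait(T7) -> count=1 queue=[] holders={T3,T4,T7}
Step 6: signal(T3) -> count=2 queue=[] holders={T4,T7}
Step 7: wait(T5) -> count=1 queue=[] holders={T4,T5,T7}
Step 8: wait(T6) -> count=0 queue=[] holders={T4,T5,T6,T7}
Step 9: wait(T1) -> count=0 queue=[T1] holders={T4,T5,T6,T7}
Step 10: signal(T4) -> count=0 queue=[] holders={T1,T5,T6,T7}
Step 11: wait(T3) -> count=0 queue=[T3] holders={T1,T5,T6,T7}
Step 12: wait(T4) -> count=0 queue=[T3,T4] holders={T1,T5,T6,T7}
Step 13: signal(T1) -> count=0 queue=[T4] holders={T3,T5,T6,T7}
Final holders: T3,T5,T6,T7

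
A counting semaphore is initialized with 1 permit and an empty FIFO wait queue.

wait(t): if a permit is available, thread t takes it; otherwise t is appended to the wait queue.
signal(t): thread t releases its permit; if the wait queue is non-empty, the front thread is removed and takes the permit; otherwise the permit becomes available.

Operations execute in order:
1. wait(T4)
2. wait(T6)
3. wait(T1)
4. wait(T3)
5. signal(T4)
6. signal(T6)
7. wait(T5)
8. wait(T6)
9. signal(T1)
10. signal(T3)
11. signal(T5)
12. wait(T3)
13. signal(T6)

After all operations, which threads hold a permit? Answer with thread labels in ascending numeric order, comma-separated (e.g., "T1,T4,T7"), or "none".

Step 1: wait(T4) -> count=0 queue=[] holders={T4}
Step 2: wait(T6) -> count=0 queue=[T6] holders={T4}
Step 3: wait(T1) -> count=0 queue=[T6,T1] holders={T4}
Step 4: wait(T3) -> count=0 queue=[T6,T1,T3] holders={T4}
Step 5: signal(T4) -> count=0 queue=[T1,T3] holders={T6}
Step 6: signal(T6) -> count=0 queue=[T3] holders={T1}
Step 7: wait(T5) -> count=0 queue=[T3,T5] holders={T1}
Step 8: wait(T6) -> count=0 queue=[T3,T5,T6] holders={T1}
Step 9: signal(T1) -> count=0 queue=[T5,T6] holders={T3}
Step 10: signal(T3) -> count=0 queue=[T6] holders={T5}
Step 11: signal(T5) -> count=0 queue=[] holders={T6}
Step 12: wait(T3) -> count=0 queue=[T3] holders={T6}
Step 13: signal(T6) -> count=0 queue=[] holders={T3}
Final holders: T3

Answer: T3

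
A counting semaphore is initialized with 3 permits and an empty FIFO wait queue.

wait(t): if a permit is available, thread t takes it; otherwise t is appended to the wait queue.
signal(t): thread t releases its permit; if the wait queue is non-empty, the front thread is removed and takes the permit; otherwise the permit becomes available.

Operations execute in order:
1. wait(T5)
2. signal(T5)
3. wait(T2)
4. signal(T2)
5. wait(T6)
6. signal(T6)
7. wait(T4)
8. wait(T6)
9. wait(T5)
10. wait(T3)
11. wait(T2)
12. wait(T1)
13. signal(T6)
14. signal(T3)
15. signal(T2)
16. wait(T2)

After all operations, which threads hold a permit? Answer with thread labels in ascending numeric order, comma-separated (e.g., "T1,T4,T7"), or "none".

Answer: T1,T4,T5

Derivation:
Step 1: wait(T5) -> count=2 queue=[] holders={T5}
Step 2: signal(T5) -> count=3 queue=[] holders={none}
Step 3: wait(T2) -> count=2 queue=[] holders={T2}
Step 4: signal(T2) -> count=3 queue=[] holders={none}
Step 5: wait(T6) -> count=2 queue=[] holders={T6}
Step 6: signal(T6) -> count=3 queue=[] holders={none}
Step 7: wait(T4) -> count=2 queue=[] holders={T4}
Step 8: wait(T6) -> count=1 queue=[] holders={T4,T6}
Step 9: wait(T5) -> count=0 queue=[] holders={T4,T5,T6}
Step 10: wait(T3) -> count=0 queue=[T3] holders={T4,T5,T6}
Step 11: wait(T2) -> count=0 queue=[T3,T2] holders={T4,T5,T6}
Step 12: wait(T1) -> count=0 queue=[T3,T2,T1] holders={T4,T5,T6}
Step 13: signal(T6) -> count=0 queue=[T2,T1] holders={T3,T4,T5}
Step 14: signal(T3) -> count=0 queue=[T1] holders={T2,T4,T5}
Step 15: signal(T2) -> count=0 queue=[] holders={T1,T4,T5}
Step 16: wait(T2) -> count=0 queue=[T2] holders={T1,T4,T5}
Final holders: T1,T4,T5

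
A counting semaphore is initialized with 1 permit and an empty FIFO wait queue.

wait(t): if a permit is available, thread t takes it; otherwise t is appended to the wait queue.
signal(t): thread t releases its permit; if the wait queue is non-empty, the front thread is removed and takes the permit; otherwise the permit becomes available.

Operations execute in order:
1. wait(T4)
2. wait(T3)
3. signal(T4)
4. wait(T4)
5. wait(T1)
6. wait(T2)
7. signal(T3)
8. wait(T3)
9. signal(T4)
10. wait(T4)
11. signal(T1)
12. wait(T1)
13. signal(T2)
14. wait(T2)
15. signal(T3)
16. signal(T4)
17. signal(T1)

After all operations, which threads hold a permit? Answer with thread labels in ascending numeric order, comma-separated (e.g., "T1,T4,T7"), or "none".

Step 1: wait(T4) -> count=0 queue=[] holders={T4}
Step 2: wait(T3) -> count=0 queue=[T3] holders={T4}
Step 3: signal(T4) -> count=0 queue=[] holders={T3}
Step 4: wait(T4) -> count=0 queue=[T4] holders={T3}
Step 5: wait(T1) -> count=0 queue=[T4,T1] holders={T3}
Step 6: wait(T2) -> count=0 queue=[T4,T1,T2] holders={T3}
Step 7: signal(T3) -> count=0 queue=[T1,T2] holders={T4}
Step 8: wait(T3) -> count=0 queue=[T1,T2,T3] holders={T4}
Step 9: signal(T4) -> count=0 queue=[T2,T3] holders={T1}
Step 10: wait(T4) -> count=0 queue=[T2,T3,T4] holders={T1}
Step 11: signal(T1) -> count=0 queue=[T3,T4] holders={T2}
Step 12: wait(T1) -> count=0 queue=[T3,T4,T1] holders={T2}
Step 13: signal(T2) -> count=0 queue=[T4,T1] holders={T3}
Step 14: wait(T2) -> count=0 queue=[T4,T1,T2] holders={T3}
Step 15: signal(T3) -> count=0 queue=[T1,T2] holders={T4}
Step 16: signal(T4) -> count=0 queue=[T2] holders={T1}
Step 17: signal(T1) -> count=0 queue=[] holders={T2}
Final holders: T2

Answer: T2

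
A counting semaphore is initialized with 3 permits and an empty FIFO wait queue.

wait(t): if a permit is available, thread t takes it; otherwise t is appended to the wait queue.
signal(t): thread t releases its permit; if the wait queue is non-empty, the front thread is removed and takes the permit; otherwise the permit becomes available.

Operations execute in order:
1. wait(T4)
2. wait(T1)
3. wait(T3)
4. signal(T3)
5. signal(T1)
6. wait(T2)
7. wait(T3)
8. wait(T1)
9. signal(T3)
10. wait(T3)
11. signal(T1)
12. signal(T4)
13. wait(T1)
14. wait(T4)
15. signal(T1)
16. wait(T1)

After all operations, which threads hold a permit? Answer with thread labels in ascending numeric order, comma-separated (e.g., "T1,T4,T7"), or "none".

Answer: T2,T3,T4

Derivation:
Step 1: wait(T4) -> count=2 queue=[] holders={T4}
Step 2: wait(T1) -> count=1 queue=[] holders={T1,T4}
Step 3: wait(T3) -> count=0 queue=[] holders={T1,T3,T4}
Step 4: signal(T3) -> count=1 queue=[] holders={T1,T4}
Step 5: signal(T1) -> count=2 queue=[] holders={T4}
Step 6: wait(T2) -> count=1 queue=[] holders={T2,T4}
Step 7: wait(T3) -> count=0 queue=[] holders={T2,T3,T4}
Step 8: wait(T1) -> count=0 queue=[T1] holders={T2,T3,T4}
Step 9: signal(T3) -> count=0 queue=[] holders={T1,T2,T4}
Step 10: wait(T3) -> count=0 queue=[T3] holders={T1,T2,T4}
Step 11: signal(T1) -> count=0 queue=[] holders={T2,T3,T4}
Step 12: signal(T4) -> count=1 queue=[] holders={T2,T3}
Step 13: wait(T1) -> count=0 queue=[] holders={T1,T2,T3}
Step 14: wait(T4) -> count=0 queue=[T4] holders={T1,T2,T3}
Step 15: signal(T1) -> count=0 queue=[] holders={T2,T3,T4}
Step 16: wait(T1) -> count=0 queue=[T1] holders={T2,T3,T4}
Final holders: T2,T3,T4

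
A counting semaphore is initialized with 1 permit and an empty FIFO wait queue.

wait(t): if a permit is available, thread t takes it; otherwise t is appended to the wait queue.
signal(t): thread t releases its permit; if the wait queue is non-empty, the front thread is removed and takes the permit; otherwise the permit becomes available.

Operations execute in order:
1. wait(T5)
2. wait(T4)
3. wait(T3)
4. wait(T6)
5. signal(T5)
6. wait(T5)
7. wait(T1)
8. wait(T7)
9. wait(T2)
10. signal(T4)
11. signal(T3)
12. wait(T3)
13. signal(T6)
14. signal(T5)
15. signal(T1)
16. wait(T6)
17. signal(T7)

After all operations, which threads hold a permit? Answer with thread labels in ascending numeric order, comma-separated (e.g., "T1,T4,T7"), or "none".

Answer: T2

Derivation:
Step 1: wait(T5) -> count=0 queue=[] holders={T5}
Step 2: wait(T4) -> count=0 queue=[T4] holders={T5}
Step 3: wait(T3) -> count=0 queue=[T4,T3] holders={T5}
Step 4: wait(T6) -> count=0 queue=[T4,T3,T6] holders={T5}
Step 5: signal(T5) -> count=0 queue=[T3,T6] holders={T4}
Step 6: wait(T5) -> count=0 queue=[T3,T6,T5] holders={T4}
Step 7: wait(T1) -> count=0 queue=[T3,T6,T5,T1] holders={T4}
Step 8: wait(T7) -> count=0 queue=[T3,T6,T5,T1,T7] holders={T4}
Step 9: wait(T2) -> count=0 queue=[T3,T6,T5,T1,T7,T2] holders={T4}
Step 10: signal(T4) -> count=0 queue=[T6,T5,T1,T7,T2] holders={T3}
Step 11: signal(T3) -> count=0 queue=[T5,T1,T7,T2] holders={T6}
Step 12: wait(T3) -> count=0 queue=[T5,T1,T7,T2,T3] holders={T6}
Step 13: signal(T6) -> count=0 queue=[T1,T7,T2,T3] holders={T5}
Step 14: signal(T5) -> count=0 queue=[T7,T2,T3] holders={T1}
Step 15: signal(T1) -> count=0 queue=[T2,T3] holders={T7}
Step 16: wait(T6) -> count=0 queue=[T2,T3,T6] holders={T7}
Step 17: signal(T7) -> count=0 queue=[T3,T6] holders={T2}
Final holders: T2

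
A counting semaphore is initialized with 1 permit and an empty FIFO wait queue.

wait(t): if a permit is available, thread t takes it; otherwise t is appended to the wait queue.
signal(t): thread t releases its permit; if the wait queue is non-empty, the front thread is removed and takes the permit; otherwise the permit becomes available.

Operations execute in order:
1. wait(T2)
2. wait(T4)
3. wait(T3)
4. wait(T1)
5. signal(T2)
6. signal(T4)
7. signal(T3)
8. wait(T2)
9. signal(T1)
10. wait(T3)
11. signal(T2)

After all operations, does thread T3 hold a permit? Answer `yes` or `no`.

Answer: yes

Derivation:
Step 1: wait(T2) -> count=0 queue=[] holders={T2}
Step 2: wait(T4) -> count=0 queue=[T4] holders={T2}
Step 3: wait(T3) -> count=0 queue=[T4,T3] holders={T2}
Step 4: wait(T1) -> count=0 queue=[T4,T3,T1] holders={T2}
Step 5: signal(T2) -> count=0 queue=[T3,T1] holders={T4}
Step 6: signal(T4) -> count=0 queue=[T1] holders={T3}
Step 7: signal(T3) -> count=0 queue=[] holders={T1}
Step 8: wait(T2) -> count=0 queue=[T2] holders={T1}
Step 9: signal(T1) -> count=0 queue=[] holders={T2}
Step 10: wait(T3) -> count=0 queue=[T3] holders={T2}
Step 11: signal(T2) -> count=0 queue=[] holders={T3}
Final holders: {T3} -> T3 in holders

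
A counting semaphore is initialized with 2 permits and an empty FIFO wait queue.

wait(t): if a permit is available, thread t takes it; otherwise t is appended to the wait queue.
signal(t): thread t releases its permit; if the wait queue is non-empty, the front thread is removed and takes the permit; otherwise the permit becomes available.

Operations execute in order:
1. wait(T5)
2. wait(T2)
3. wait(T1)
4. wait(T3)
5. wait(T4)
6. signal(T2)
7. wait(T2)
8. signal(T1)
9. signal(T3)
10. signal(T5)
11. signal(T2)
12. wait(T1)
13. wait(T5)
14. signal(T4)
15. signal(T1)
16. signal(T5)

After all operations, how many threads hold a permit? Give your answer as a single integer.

Step 1: wait(T5) -> count=1 queue=[] holders={T5}
Step 2: wait(T2) -> count=0 queue=[] holders={T2,T5}
Step 3: wait(T1) -> count=0 queue=[T1] holders={T2,T5}
Step 4: wait(T3) -> count=0 queue=[T1,T3] holders={T2,T5}
Step 5: wait(T4) -> count=0 queue=[T1,T3,T4] holders={T2,T5}
Step 6: signal(T2) -> count=0 queue=[T3,T4] holders={T1,T5}
Step 7: wait(T2) -> count=0 queue=[T3,T4,T2] holders={T1,T5}
Step 8: signal(T1) -> count=0 queue=[T4,T2] holders={T3,T5}
Step 9: signal(T3) -> count=0 queue=[T2] holders={T4,T5}
Step 10: signal(T5) -> count=0 queue=[] holders={T2,T4}
Step 11: signal(T2) -> count=1 queue=[] holders={T4}
Step 12: wait(T1) -> count=0 queue=[] holders={T1,T4}
Step 13: wait(T5) -> count=0 queue=[T5] holders={T1,T4}
Step 14: signal(T4) -> count=0 queue=[] holders={T1,T5}
Step 15: signal(T1) -> count=1 queue=[] holders={T5}
Step 16: signal(T5) -> count=2 queue=[] holders={none}
Final holders: {none} -> 0 thread(s)

Answer: 0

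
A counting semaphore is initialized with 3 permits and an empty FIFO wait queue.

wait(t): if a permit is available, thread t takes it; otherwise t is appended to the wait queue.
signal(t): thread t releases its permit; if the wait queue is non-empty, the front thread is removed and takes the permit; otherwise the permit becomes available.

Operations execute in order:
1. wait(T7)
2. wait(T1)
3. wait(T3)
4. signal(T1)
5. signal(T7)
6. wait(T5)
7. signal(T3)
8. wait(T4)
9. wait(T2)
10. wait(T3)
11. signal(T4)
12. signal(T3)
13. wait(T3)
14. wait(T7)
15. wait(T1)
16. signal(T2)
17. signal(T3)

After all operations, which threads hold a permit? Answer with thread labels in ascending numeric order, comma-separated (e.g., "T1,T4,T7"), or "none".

Step 1: wait(T7) -> count=2 queue=[] holders={T7}
Step 2: wait(T1) -> count=1 queue=[] holders={T1,T7}
Step 3: wait(T3) -> count=0 queue=[] holders={T1,T3,T7}
Step 4: signal(T1) -> count=1 queue=[] holders={T3,T7}
Step 5: signal(T7) -> count=2 queue=[] holders={T3}
Step 6: wait(T5) -> count=1 queue=[] holders={T3,T5}
Step 7: signal(T3) -> count=2 queue=[] holders={T5}
Step 8: wait(T4) -> count=1 queue=[] holders={T4,T5}
Step 9: wait(T2) -> count=0 queue=[] holders={T2,T4,T5}
Step 10: wait(T3) -> count=0 queue=[T3] holders={T2,T4,T5}
Step 11: signal(T4) -> count=0 queue=[] holders={T2,T3,T5}
Step 12: signal(T3) -> count=1 queue=[] holders={T2,T5}
Step 13: wait(T3) -> count=0 queue=[] holders={T2,T3,T5}
Step 14: wait(T7) -> count=0 queue=[T7] holders={T2,T3,T5}
Step 15: wait(T1) -> count=0 queue=[T7,T1] holders={T2,T3,T5}
Step 16: signal(T2) -> count=0 queue=[T1] holders={T3,T5,T7}
Step 17: signal(T3) -> count=0 queue=[] holders={T1,T5,T7}
Final holders: T1,T5,T7

Answer: T1,T5,T7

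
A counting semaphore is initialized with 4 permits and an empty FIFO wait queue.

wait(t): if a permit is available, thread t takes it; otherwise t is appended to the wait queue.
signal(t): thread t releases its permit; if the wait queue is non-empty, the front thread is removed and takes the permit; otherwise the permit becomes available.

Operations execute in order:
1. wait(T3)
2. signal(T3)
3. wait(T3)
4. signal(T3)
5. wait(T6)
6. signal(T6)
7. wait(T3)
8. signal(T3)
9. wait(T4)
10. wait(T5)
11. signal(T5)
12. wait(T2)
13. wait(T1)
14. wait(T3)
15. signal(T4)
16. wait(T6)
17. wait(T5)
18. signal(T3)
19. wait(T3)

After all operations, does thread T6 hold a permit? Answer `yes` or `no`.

Answer: yes

Derivation:
Step 1: wait(T3) -> count=3 queue=[] holders={T3}
Step 2: signal(T3) -> count=4 queue=[] holders={none}
Step 3: wait(T3) -> count=3 queue=[] holders={T3}
Step 4: signal(T3) -> count=4 queue=[] holders={none}
Step 5: wait(T6) -> count=3 queue=[] holders={T6}
Step 6: signal(T6) -> count=4 queue=[] holders={none}
Step 7: wait(T3) -> count=3 queue=[] holders={T3}
Step 8: signal(T3) -> count=4 queue=[] holders={none}
Step 9: wait(T4) -> count=3 queue=[] holders={T4}
Step 10: wait(T5) -> count=2 queue=[] holders={T4,T5}
Step 11: signal(T5) -> count=3 queue=[] holders={T4}
Step 12: wait(T2) -> count=2 queue=[] holders={T2,T4}
Step 13: wait(T1) -> count=1 queue=[] holders={T1,T2,T4}
Step 14: wait(T3) -> count=0 queue=[] holders={T1,T2,T3,T4}
Step 15: signal(T4) -> count=1 queue=[] holders={T1,T2,T3}
Step 16: wait(T6) -> count=0 queue=[] holders={T1,T2,T3,T6}
Step 17: wait(T5) -> count=0 queue=[T5] holders={T1,T2,T3,T6}
Step 18: signal(T3) -> count=0 queue=[] holders={T1,T2,T5,T6}
Step 19: wait(T3) -> count=0 queue=[T3] holders={T1,T2,T5,T6}
Final holders: {T1,T2,T5,T6} -> T6 in holders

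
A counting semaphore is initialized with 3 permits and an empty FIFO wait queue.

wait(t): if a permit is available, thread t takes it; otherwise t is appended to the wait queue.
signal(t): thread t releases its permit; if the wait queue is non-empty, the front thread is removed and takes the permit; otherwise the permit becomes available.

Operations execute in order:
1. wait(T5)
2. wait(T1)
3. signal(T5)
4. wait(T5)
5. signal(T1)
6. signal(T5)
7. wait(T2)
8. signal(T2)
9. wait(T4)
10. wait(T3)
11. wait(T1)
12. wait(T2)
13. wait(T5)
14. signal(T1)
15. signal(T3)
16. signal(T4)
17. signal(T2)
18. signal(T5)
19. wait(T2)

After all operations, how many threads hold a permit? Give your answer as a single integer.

Step 1: wait(T5) -> count=2 queue=[] holders={T5}
Step 2: wait(T1) -> count=1 queue=[] holders={T1,T5}
Step 3: signal(T5) -> count=2 queue=[] holders={T1}
Step 4: wait(T5) -> count=1 queue=[] holders={T1,T5}
Step 5: signal(T1) -> count=2 queue=[] holders={T5}
Step 6: signal(T5) -> count=3 queue=[] holders={none}
Step 7: wait(T2) -> count=2 queue=[] holders={T2}
Step 8: signal(T2) -> count=3 queue=[] holders={none}
Step 9: wait(T4) -> count=2 queue=[] holders={T4}
Step 10: wait(T3) -> count=1 queue=[] holders={T3,T4}
Step 11: wait(T1) -> count=0 queue=[] holders={T1,T3,T4}
Step 12: wait(T2) -> count=0 queue=[T2] holders={T1,T3,T4}
Step 13: wait(T5) -> count=0 queue=[T2,T5] holders={T1,T3,T4}
Step 14: signal(T1) -> count=0 queue=[T5] holders={T2,T3,T4}
Step 15: signal(T3) -> count=0 queue=[] holders={T2,T4,T5}
Step 16: signal(T4) -> count=1 queue=[] holders={T2,T5}
Step 17: signal(T2) -> count=2 queue=[] holders={T5}
Step 18: signal(T5) -> count=3 queue=[] holders={none}
Step 19: wait(T2) -> count=2 queue=[] holders={T2}
Final holders: {T2} -> 1 thread(s)

Answer: 1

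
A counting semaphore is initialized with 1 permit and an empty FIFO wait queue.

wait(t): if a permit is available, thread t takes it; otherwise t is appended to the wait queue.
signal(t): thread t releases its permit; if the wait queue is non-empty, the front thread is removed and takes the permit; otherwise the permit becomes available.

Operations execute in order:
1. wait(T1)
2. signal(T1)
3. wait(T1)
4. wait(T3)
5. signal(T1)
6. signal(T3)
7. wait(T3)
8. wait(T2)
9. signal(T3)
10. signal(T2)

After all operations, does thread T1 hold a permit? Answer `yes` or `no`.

Answer: no

Derivation:
Step 1: wait(T1) -> count=0 queue=[] holders={T1}
Step 2: signal(T1) -> count=1 queue=[] holders={none}
Step 3: wait(T1) -> count=0 queue=[] holders={T1}
Step 4: wait(T3) -> count=0 queue=[T3] holders={T1}
Step 5: signal(T1) -> count=0 queue=[] holders={T3}
Step 6: signal(T3) -> count=1 queue=[] holders={none}
Step 7: wait(T3) -> count=0 queue=[] holders={T3}
Step 8: wait(T2) -> count=0 queue=[T2] holders={T3}
Step 9: signal(T3) -> count=0 queue=[] holders={T2}
Step 10: signal(T2) -> count=1 queue=[] holders={none}
Final holders: {none} -> T1 not in holders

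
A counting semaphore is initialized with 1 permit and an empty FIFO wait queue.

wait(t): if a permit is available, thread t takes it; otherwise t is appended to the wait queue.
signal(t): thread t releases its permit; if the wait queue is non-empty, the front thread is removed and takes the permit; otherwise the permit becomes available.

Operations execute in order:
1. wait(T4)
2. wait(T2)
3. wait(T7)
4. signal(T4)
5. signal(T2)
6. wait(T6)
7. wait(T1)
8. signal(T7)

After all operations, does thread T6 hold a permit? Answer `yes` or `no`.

Step 1: wait(T4) -> count=0 queue=[] holders={T4}
Step 2: wait(T2) -> count=0 queue=[T2] holders={T4}
Step 3: wait(T7) -> count=0 queue=[T2,T7] holders={T4}
Step 4: signal(T4) -> count=0 queue=[T7] holders={T2}
Step 5: signal(T2) -> count=0 queue=[] holders={T7}
Step 6: wait(T6) -> count=0 queue=[T6] holders={T7}
Step 7: wait(T1) -> count=0 queue=[T6,T1] holders={T7}
Step 8: signal(T7) -> count=0 queue=[T1] holders={T6}
Final holders: {T6} -> T6 in holders

Answer: yes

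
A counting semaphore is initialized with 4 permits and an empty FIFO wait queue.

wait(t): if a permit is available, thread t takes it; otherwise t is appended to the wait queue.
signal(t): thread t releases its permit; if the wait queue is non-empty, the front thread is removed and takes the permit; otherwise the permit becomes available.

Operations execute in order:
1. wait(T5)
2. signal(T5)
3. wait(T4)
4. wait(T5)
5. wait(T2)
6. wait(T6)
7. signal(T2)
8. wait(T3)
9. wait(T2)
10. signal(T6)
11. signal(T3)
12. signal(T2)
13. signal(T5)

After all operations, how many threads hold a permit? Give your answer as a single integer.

Step 1: wait(T5) -> count=3 queue=[] holders={T5}
Step 2: signal(T5) -> count=4 queue=[] holders={none}
Step 3: wait(T4) -> count=3 queue=[] holders={T4}
Step 4: wait(T5) -> count=2 queue=[] holders={T4,T5}
Step 5: wait(T2) -> count=1 queue=[] holders={T2,T4,T5}
Step 6: wait(T6) -> count=0 queue=[] holders={T2,T4,T5,T6}
Step 7: signal(T2) -> count=1 queue=[] holders={T4,T5,T6}
Step 8: wait(T3) -> count=0 queue=[] holders={T3,T4,T5,T6}
Step 9: wait(T2) -> count=0 queue=[T2] holders={T3,T4,T5,T6}
Step 10: signal(T6) -> count=0 queue=[] holders={T2,T3,T4,T5}
Step 11: signal(T3) -> count=1 queue=[] holders={T2,T4,T5}
Step 12: signal(T2) -> count=2 queue=[] holders={T4,T5}
Step 13: signal(T5) -> count=3 queue=[] holders={T4}
Final holders: {T4} -> 1 thread(s)

Answer: 1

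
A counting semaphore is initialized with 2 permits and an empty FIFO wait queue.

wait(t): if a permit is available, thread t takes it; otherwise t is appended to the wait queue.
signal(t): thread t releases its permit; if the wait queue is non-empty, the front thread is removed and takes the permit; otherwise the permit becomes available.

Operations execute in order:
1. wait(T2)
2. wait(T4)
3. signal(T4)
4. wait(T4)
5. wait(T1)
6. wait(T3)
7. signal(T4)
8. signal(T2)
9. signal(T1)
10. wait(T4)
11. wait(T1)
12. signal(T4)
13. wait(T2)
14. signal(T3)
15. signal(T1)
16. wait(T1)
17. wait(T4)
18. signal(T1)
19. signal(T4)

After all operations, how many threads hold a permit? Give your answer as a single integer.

Step 1: wait(T2) -> count=1 queue=[] holders={T2}
Step 2: wait(T4) -> count=0 queue=[] holders={T2,T4}
Step 3: signal(T4) -> count=1 queue=[] holders={T2}
Step 4: wait(T4) -> count=0 queue=[] holders={T2,T4}
Step 5: wait(T1) -> count=0 queue=[T1] holders={T2,T4}
Step 6: wait(T3) -> count=0 queue=[T1,T3] holders={T2,T4}
Step 7: signal(T4) -> count=0 queue=[T3] holders={T1,T2}
Step 8: signal(T2) -> count=0 queue=[] holders={T1,T3}
Step 9: signal(T1) -> count=1 queue=[] holders={T3}
Step 10: wait(T4) -> count=0 queue=[] holders={T3,T4}
Step 11: wait(T1) -> count=0 queue=[T1] holders={T3,T4}
Step 12: signal(T4) -> count=0 queue=[] holders={T1,T3}
Step 13: wait(T2) -> count=0 queue=[T2] holders={T1,T3}
Step 14: signal(T3) -> count=0 queue=[] holders={T1,T2}
Step 15: signal(T1) -> count=1 queue=[] holders={T2}
Step 16: wait(T1) -> count=0 queue=[] holders={T1,T2}
Step 17: wait(T4) -> count=0 queue=[T4] holders={T1,T2}
Step 18: signal(T1) -> count=0 queue=[] holders={T2,T4}
Step 19: signal(T4) -> count=1 queue=[] holders={T2}
Final holders: {T2} -> 1 thread(s)

Answer: 1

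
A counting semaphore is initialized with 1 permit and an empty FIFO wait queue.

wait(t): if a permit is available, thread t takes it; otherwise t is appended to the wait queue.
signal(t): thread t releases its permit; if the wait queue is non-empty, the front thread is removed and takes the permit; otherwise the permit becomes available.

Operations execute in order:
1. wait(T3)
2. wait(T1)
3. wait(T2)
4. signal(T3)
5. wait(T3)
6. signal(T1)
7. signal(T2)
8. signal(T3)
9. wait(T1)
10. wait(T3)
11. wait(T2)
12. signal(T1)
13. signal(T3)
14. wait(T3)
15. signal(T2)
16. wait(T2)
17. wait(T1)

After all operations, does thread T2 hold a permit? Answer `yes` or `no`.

Answer: no

Derivation:
Step 1: wait(T3) -> count=0 queue=[] holders={T3}
Step 2: wait(T1) -> count=0 queue=[T1] holders={T3}
Step 3: wait(T2) -> count=0 queue=[T1,T2] holders={T3}
Step 4: signal(T3) -> count=0 queue=[T2] holders={T1}
Step 5: wait(T3) -> count=0 queue=[T2,T3] holders={T1}
Step 6: signal(T1) -> count=0 queue=[T3] holders={T2}
Step 7: signal(T2) -> count=0 queue=[] holders={T3}
Step 8: signal(T3) -> count=1 queue=[] holders={none}
Step 9: wait(T1) -> count=0 queue=[] holders={T1}
Step 10: wait(T3) -> count=0 queue=[T3] holders={T1}
Step 11: wait(T2) -> count=0 queue=[T3,T2] holders={T1}
Step 12: signal(T1) -> count=0 queue=[T2] holders={T3}
Step 13: signal(T3) -> count=0 queue=[] holders={T2}
Step 14: wait(T3) -> count=0 queue=[T3] holders={T2}
Step 15: signal(T2) -> count=0 queue=[] holders={T3}
Step 16: wait(T2) -> count=0 queue=[T2] holders={T3}
Step 17: wait(T1) -> count=0 queue=[T2,T1] holders={T3}
Final holders: {T3} -> T2 not in holders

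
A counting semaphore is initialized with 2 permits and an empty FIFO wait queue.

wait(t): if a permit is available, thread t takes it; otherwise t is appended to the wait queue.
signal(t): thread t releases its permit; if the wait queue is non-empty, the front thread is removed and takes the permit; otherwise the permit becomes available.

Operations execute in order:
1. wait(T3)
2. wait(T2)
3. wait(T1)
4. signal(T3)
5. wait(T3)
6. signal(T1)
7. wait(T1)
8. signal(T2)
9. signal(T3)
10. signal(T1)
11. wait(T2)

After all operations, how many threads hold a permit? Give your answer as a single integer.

Step 1: wait(T3) -> count=1 queue=[] holders={T3}
Step 2: wait(T2) -> count=0 queue=[] holders={T2,T3}
Step 3: wait(T1) -> count=0 queue=[T1] holders={T2,T3}
Step 4: signal(T3) -> count=0 queue=[] holders={T1,T2}
Step 5: wait(T3) -> count=0 queue=[T3] holders={T1,T2}
Step 6: signal(T1) -> count=0 queue=[] holders={T2,T3}
Step 7: wait(T1) -> count=0 queue=[T1] holders={T2,T3}
Step 8: signal(T2) -> count=0 queue=[] holders={T1,T3}
Step 9: signal(T3) -> count=1 queue=[] holders={T1}
Step 10: signal(T1) -> count=2 queue=[] holders={none}
Step 11: wait(T2) -> count=1 queue=[] holders={T2}
Final holders: {T2} -> 1 thread(s)

Answer: 1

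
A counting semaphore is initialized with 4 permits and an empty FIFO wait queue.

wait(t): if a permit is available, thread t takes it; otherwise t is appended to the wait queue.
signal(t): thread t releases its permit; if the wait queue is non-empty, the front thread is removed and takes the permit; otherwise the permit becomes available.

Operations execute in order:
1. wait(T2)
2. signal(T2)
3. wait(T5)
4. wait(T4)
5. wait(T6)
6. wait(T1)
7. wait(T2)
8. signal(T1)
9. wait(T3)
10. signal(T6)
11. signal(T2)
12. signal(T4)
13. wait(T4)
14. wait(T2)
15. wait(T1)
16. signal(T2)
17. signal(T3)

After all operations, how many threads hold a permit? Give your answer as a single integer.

Answer: 3

Derivation:
Step 1: wait(T2) -> count=3 queue=[] holders={T2}
Step 2: signal(T2) -> count=4 queue=[] holders={none}
Step 3: wait(T5) -> count=3 queue=[] holders={T5}
Step 4: wait(T4) -> count=2 queue=[] holders={T4,T5}
Step 5: wait(T6) -> count=1 queue=[] holders={T4,T5,T6}
Step 6: wait(T1) -> count=0 queue=[] holders={T1,T4,T5,T6}
Step 7: wait(T2) -> count=0 queue=[T2] holders={T1,T4,T5,T6}
Step 8: signal(T1) -> count=0 queue=[] holders={T2,T4,T5,T6}
Step 9: wait(T3) -> count=0 queue=[T3] holders={T2,T4,T5,T6}
Step 10: signal(T6) -> count=0 queue=[] holders={T2,T3,T4,T5}
Step 11: signal(T2) -> count=1 queue=[] holders={T3,T4,T5}
Step 12: signal(T4) -> count=2 queue=[] holders={T3,T5}
Step 13: wait(T4) -> count=1 queue=[] holders={T3,T4,T5}
Step 14: wait(T2) -> count=0 queue=[] holders={T2,T3,T4,T5}
Step 15: wait(T1) -> count=0 queue=[T1] holders={T2,T3,T4,T5}
Step 16: signal(T2) -> count=0 queue=[] holders={T1,T3,T4,T5}
Step 17: signal(T3) -> count=1 queue=[] holders={T1,T4,T5}
Final holders: {T1,T4,T5} -> 3 thread(s)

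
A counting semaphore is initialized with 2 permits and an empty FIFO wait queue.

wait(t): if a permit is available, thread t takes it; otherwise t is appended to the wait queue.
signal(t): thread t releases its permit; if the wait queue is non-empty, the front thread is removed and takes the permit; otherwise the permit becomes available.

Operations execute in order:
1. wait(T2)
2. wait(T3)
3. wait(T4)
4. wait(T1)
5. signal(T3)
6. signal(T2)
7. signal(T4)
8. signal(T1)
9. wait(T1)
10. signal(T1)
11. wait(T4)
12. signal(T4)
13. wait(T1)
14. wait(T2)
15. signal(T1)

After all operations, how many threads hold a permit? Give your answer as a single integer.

Step 1: wait(T2) -> count=1 queue=[] holders={T2}
Step 2: wait(T3) -> count=0 queue=[] holders={T2,T3}
Step 3: wait(T4) -> count=0 queue=[T4] holders={T2,T3}
Step 4: wait(T1) -> count=0 queue=[T4,T1] holders={T2,T3}
Step 5: signal(T3) -> count=0 queue=[T1] holders={T2,T4}
Step 6: signal(T2) -> count=0 queue=[] holders={T1,T4}
Step 7: signal(T4) -> count=1 queue=[] holders={T1}
Step 8: signal(T1) -> count=2 queue=[] holders={none}
Step 9: wait(T1) -> count=1 queue=[] holders={T1}
Step 10: signal(T1) -> count=2 queue=[] holders={none}
Step 11: wait(T4) -> count=1 queue=[] holders={T4}
Step 12: signal(T4) -> count=2 queue=[] holders={none}
Step 13: wait(T1) -> count=1 queue=[] holders={T1}
Step 14: wait(T2) -> count=0 queue=[] holders={T1,T2}
Step 15: signal(T1) -> count=1 queue=[] holders={T2}
Final holders: {T2} -> 1 thread(s)

Answer: 1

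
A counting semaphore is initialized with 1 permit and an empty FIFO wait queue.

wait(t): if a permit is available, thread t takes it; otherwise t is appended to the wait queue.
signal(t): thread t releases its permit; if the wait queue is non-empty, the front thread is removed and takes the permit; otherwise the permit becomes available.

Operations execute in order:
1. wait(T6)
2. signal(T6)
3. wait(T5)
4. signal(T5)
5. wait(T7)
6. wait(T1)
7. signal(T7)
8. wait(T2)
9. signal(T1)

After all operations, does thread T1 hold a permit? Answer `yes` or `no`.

Step 1: wait(T6) -> count=0 queue=[] holders={T6}
Step 2: signal(T6) -> count=1 queue=[] holders={none}
Step 3: wait(T5) -> count=0 queue=[] holders={T5}
Step 4: signal(T5) -> count=1 queue=[] holders={none}
Step 5: wait(T7) -> count=0 queue=[] holders={T7}
Step 6: wait(T1) -> count=0 queue=[T1] holders={T7}
Step 7: signal(T7) -> count=0 queue=[] holders={T1}
Step 8: wait(T2) -> count=0 queue=[T2] holders={T1}
Step 9: signal(T1) -> count=0 queue=[] holders={T2}
Final holders: {T2} -> T1 not in holders

Answer: no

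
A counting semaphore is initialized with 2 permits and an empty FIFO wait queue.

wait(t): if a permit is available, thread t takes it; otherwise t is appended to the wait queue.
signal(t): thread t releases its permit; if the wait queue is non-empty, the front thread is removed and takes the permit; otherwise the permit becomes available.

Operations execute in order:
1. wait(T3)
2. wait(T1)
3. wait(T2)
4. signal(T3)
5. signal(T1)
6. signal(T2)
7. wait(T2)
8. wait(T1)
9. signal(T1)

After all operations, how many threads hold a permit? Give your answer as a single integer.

Step 1: wait(T3) -> count=1 queue=[] holders={T3}
Step 2: wait(T1) -> count=0 queue=[] holders={T1,T3}
Step 3: wait(T2) -> count=0 queue=[T2] holders={T1,T3}
Step 4: signal(T3) -> count=0 queue=[] holders={T1,T2}
Step 5: signal(T1) -> count=1 queue=[] holders={T2}
Step 6: signal(T2) -> count=2 queue=[] holders={none}
Step 7: wait(T2) -> count=1 queue=[] holders={T2}
Step 8: wait(T1) -> count=0 queue=[] holders={T1,T2}
Step 9: signal(T1) -> count=1 queue=[] holders={T2}
Final holders: {T2} -> 1 thread(s)

Answer: 1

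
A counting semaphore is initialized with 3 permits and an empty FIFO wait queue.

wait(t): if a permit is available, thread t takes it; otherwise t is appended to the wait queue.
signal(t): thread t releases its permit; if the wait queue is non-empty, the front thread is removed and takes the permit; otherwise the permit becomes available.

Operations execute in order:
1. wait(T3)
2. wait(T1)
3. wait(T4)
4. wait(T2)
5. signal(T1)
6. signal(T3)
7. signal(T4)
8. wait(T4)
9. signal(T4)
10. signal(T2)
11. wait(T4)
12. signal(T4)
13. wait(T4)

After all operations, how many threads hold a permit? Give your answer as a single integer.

Step 1: wait(T3) -> count=2 queue=[] holders={T3}
Step 2: wait(T1) -> count=1 queue=[] holders={T1,T3}
Step 3: wait(T4) -> count=0 queue=[] holders={T1,T3,T4}
Step 4: wait(T2) -> count=0 queue=[T2] holders={T1,T3,T4}
Step 5: signal(T1) -> count=0 queue=[] holders={T2,T3,T4}
Step 6: signal(T3) -> count=1 queue=[] holders={T2,T4}
Step 7: signal(T4) -> count=2 queue=[] holders={T2}
Step 8: wait(T4) -> count=1 queue=[] holders={T2,T4}
Step 9: signal(T4) -> count=2 queue=[] holders={T2}
Step 10: signal(T2) -> count=3 queue=[] holders={none}
Step 11: wait(T4) -> count=2 queue=[] holders={T4}
Step 12: signal(T4) -> count=3 queue=[] holders={none}
Step 13: wait(T4) -> count=2 queue=[] holders={T4}
Final holders: {T4} -> 1 thread(s)

Answer: 1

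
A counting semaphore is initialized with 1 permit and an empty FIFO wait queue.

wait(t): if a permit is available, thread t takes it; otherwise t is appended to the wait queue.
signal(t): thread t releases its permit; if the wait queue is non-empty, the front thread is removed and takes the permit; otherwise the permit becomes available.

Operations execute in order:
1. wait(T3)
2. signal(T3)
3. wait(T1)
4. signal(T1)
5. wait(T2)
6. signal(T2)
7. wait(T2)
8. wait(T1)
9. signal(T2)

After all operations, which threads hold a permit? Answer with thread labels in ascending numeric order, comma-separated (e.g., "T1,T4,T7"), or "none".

Answer: T1

Derivation:
Step 1: wait(T3) -> count=0 queue=[] holders={T3}
Step 2: signal(T3) -> count=1 queue=[] holders={none}
Step 3: wait(T1) -> count=0 queue=[] holders={T1}
Step 4: signal(T1) -> count=1 queue=[] holders={none}
Step 5: wait(T2) -> count=0 queue=[] holders={T2}
Step 6: signal(T2) -> count=1 queue=[] holders={none}
Step 7: wait(T2) -> count=0 queue=[] holders={T2}
Step 8: wait(T1) -> count=0 queue=[T1] holders={T2}
Step 9: signal(T2) -> count=0 queue=[] holders={T1}
Final holders: T1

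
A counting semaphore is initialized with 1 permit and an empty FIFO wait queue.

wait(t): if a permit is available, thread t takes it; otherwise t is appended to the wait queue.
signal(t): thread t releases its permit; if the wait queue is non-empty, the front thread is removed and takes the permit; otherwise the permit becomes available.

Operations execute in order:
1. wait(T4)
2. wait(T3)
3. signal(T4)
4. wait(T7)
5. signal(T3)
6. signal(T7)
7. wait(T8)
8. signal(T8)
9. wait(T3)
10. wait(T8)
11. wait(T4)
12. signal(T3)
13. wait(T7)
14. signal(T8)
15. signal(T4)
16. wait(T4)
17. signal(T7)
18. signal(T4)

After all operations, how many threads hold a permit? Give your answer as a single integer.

Step 1: wait(T4) -> count=0 queue=[] holders={T4}
Step 2: wait(T3) -> count=0 queue=[T3] holders={T4}
Step 3: signal(T4) -> count=0 queue=[] holders={T3}
Step 4: wait(T7) -> count=0 queue=[T7] holders={T3}
Step 5: signal(T3) -> count=0 queue=[] holders={T7}
Step 6: signal(T7) -> count=1 queue=[] holders={none}
Step 7: wait(T8) -> count=0 queue=[] holders={T8}
Step 8: signal(T8) -> count=1 queue=[] holders={none}
Step 9: wait(T3) -> count=0 queue=[] holders={T3}
Step 10: wait(T8) -> count=0 queue=[T8] holders={T3}
Step 11: wait(T4) -> count=0 queue=[T8,T4] holders={T3}
Step 12: signal(T3) -> count=0 queue=[T4] holders={T8}
Step 13: wait(T7) -> count=0 queue=[T4,T7] holders={T8}
Step 14: signal(T8) -> count=0 queue=[T7] holders={T4}
Step 15: signal(T4) -> count=0 queue=[] holders={T7}
Step 16: wait(T4) -> count=0 queue=[T4] holders={T7}
Step 17: signal(T7) -> count=0 queue=[] holders={T4}
Step 18: signal(T4) -> count=1 queue=[] holders={none}
Final holders: {none} -> 0 thread(s)

Answer: 0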